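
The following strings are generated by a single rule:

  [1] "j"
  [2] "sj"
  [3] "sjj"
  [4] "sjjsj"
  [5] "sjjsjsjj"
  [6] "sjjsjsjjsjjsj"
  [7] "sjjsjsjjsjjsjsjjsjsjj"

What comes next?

From term 3 onward, concatenate the last term with the second-to-last: sj·j = sjj, sjj·sj = sjjsj, …
The next term joins sjjsjsjjsjjsjsjjsjsjj and sjjsjsjjsjjsj.

sjjsjsjjsjjsjsjjsjsjjsjjsjsjjsjjsj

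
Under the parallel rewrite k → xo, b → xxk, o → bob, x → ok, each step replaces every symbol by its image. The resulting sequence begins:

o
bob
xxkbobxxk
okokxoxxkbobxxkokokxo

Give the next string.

Rewriting the 21 symbols of okokxoxxkbobxxkokokxo one by one yields bob xo bob xo ok bob ok ok xo xxk bob xxk ok ok xo bob xo bob xo ok bob; concatenated:

bobxobobxookbobokokxoxxkbobxxkokokxobobxobobxookbob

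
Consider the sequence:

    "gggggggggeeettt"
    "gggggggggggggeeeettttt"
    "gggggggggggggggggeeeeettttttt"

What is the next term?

gggggggggggggggggggggeeeeeettttttttt

Each string has the form g^{4n+1} e^{n+1} t^{2n-1}, where the shown terms are n = 2, 3, 4.
For the next term, n = 5, so the run lengths are 21, 6, 9.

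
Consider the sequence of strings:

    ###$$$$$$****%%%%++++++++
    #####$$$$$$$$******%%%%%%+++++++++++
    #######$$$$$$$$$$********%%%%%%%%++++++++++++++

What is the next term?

Term n consists of 2n-1 #'s, followed by 2n+2 $'s, followed by 2n *'s, followed by 2n %'s, followed by 3n+2 +'s, where the shown terms are n = 2, 3, 4.
At n = 5 the blocks have lengths 9, 12, 10, 10, 17.

#########$$$$$$$$$$$$**********%%%%%%%%%%+++++++++++++++++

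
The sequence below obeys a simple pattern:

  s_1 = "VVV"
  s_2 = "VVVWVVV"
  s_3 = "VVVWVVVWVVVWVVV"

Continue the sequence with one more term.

Each string is two copies of the previous one joined by 'W'.
Doubling VVVWVVVWVVVWVVV with 'W' between the halves:

VVVWVVVWVVVWVVVWVVVWVVVWVVVWVVV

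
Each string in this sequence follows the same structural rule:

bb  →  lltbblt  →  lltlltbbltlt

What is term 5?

Each term wraps the previous one in llt on the left and lt on the right.
From lltlltbbltlt, 2 further steps: lltlltbbltlt → lltlltlltbbltltlt → (answer).

lltlltlltlltbbltltltlt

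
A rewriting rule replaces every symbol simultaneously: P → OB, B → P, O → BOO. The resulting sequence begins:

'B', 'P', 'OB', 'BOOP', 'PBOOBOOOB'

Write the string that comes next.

Rewriting each symbol of PBOOBOOOB: P→OB, B→P, O→BOO, O→BOO, B→P, O→BOO, O→BOO, O→BOO, B→P, which concatenates to OB P BOO BOO P BOO BOO BOO P.

OBPBOOBOOPBOOBOOBOOP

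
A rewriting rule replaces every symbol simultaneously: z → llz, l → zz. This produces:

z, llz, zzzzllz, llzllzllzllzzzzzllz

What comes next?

Replace each of the 19 characters of llzllzllzllzzzzzllz in place — zz zz llz zz zz llz zz zz llz zz zz llz llz llz llz llz zz zz llz — and concatenate.

zzzzllzzzzzllzzzzzllzzzzzllzllzllzllzllzzzzzllz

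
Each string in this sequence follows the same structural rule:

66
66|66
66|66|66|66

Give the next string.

66|66|66|66|66|66|66|66

s(k+1) = s(k)·|·s(k) — each term doubles the last with '|' between the halves.
One more doubling of 66|66|66|66 gives the answer.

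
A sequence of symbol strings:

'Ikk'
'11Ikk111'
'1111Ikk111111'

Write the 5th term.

11111111Ikk111111111111

Each term wraps the previous one in 11 on the left and 111 on the right.
From 1111Ikk111111, 2 further steps: 1111Ikk111111 → 111111Ikk111111111 → (answer).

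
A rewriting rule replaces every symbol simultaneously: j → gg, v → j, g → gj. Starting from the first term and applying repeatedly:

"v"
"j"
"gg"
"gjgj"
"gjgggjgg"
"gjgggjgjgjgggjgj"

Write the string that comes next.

Rewriting the 16 symbols of gjgggjgjgjgggjgj one by one yields gj gg gj gj gj gg gj gg gj gg gj gj gj gg gj gg; concatenated:

gjgggjgjgjgggjgggjgggjgjgjgggjgg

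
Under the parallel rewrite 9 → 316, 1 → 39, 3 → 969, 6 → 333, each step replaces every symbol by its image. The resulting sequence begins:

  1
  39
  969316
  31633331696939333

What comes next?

9693933396996996996939333316333316969316969969969

Applying the rule to each of the 17 symbols of 31633331696939333 gives the pieces 969 39 333 969 969 969 969 39 333 316 333 316 969 316 969 969 969, which concatenate to the answer.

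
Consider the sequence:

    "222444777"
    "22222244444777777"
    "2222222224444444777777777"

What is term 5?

22222222222222244444444444777777777777777

The n-th term is 3n 2's then 2n+1 4's then 3n 7's (n = 1, 2, …).
At n = 5 the blocks have lengths 15, 11, 15.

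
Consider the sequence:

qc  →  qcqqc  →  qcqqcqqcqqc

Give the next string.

Each string is two copies of the previous one joined by 'q'.
So the next term is two copies of qcqqcqqcqqc with 'q' between the halves.

qcqqcqqcqqcqqcqqcqqcqqc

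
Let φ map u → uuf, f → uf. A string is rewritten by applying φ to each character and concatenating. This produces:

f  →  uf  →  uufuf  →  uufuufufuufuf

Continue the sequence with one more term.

Rewriting the 13 symbols of uufuufufuufuf one by one yields uuf uuf uf uuf uuf uf uuf uf uuf uuf uf uuf uf; concatenated:

uufuufufuufuufufuufufuufuufufuufuf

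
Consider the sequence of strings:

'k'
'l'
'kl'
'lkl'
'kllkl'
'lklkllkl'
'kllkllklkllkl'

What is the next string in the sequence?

Each term (from the third on) is the two preceding terms concatenated in order: term 3 = k·l = kl.
So term 8 is lklkllkl·kllkllklkllkl.

lklkllklkllkllklkllkl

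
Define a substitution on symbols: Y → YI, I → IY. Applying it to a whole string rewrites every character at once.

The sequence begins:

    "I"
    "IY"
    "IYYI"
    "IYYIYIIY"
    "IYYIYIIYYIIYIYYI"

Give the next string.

IYYIYIIYYIIYIYYIYIIYIYYIIYYIYIIY

φ(IYYIYIIYYIIYIYYI) expands symbol-by-symbol to IY YI YI IY YI IY IY YI YI IY IY YI IY YI YI IY; joining the 16 pieces gives the next term.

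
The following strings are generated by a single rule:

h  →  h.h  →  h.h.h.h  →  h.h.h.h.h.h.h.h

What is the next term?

Every step duplicates the string with '.' between the halves.
So the next term is two copies of h.h.h.h.h.h.h.h with '.' between the halves.

h.h.h.h.h.h.h.h.h.h.h.h.h.h.h.h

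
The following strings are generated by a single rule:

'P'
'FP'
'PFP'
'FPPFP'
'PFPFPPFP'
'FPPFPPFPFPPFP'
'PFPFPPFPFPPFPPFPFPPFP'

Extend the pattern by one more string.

This is a Fibonacci-style word recurrence s(k) = s(k−2)·s(k−1): e.g. P·FP = PFP.
The next term joins FPPFPPFPFPPFP and PFPFPPFPFPPFPPFPFPPFP.

FPPFPPFPFPPFPPFPFPPFPFPPFPPFPFPPFP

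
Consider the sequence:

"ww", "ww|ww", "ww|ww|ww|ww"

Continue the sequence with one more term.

s(k+1) = s(k)·|·s(k) — each term doubles the last with '|' between the halves.
So the next term is two copies of ww|ww|ww|ww with '|' between the halves.

ww|ww|ww|ww|ww|ww|ww|ww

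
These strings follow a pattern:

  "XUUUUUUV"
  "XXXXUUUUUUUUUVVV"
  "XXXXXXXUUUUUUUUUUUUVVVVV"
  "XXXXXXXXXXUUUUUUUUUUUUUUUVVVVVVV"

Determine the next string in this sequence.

XXXXXXXXXXXXXUUUUUUUUUUUUUUUUUUVVVVVVVVV

Each string has the form X^{3n-2} U^{3n+3} V^{2n-1} (n = 1, 2, …).
Setting n = 5 gives 13, 18, 9 characters in each block.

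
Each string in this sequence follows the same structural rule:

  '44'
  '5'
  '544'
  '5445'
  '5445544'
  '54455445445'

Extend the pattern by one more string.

544554454455445544

This is a Fibonacci-style word recurrence s(k) = s(k−1)·s(k−2): e.g. 5·44 = 544.
So term 7 is 54455445445·5445544.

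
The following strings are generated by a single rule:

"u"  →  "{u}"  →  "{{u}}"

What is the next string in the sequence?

s(k+1) = {·s(k)·}, so each term gains { as a prefix and } as a suffix.
One more step from {{u}} gives the answer.

{{{u}}}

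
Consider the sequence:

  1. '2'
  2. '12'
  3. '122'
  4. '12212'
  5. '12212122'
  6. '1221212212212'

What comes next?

122121221221212212122

This is a Fibonacci-style word recurrence s(k) = s(k−1)·s(k−2): e.g. 12·2 = 122.
So term 7 is 1221212212212·12212122.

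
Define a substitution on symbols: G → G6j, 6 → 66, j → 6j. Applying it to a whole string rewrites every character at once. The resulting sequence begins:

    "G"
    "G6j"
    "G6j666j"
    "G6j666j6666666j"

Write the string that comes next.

φ(G6j666j6666666j) expands symbol-by-symbol to G6j 66 6j 66 66 66 6j 66 66 66 66 66 66 66 6j; joining the 15 pieces gives the next term.

G6j666j6666666j666666666666666j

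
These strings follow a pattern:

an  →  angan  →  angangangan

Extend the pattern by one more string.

angangangangangangangan

Each string is two copies of the previous one joined by 'g'.
One more doubling of angangangan gives the answer.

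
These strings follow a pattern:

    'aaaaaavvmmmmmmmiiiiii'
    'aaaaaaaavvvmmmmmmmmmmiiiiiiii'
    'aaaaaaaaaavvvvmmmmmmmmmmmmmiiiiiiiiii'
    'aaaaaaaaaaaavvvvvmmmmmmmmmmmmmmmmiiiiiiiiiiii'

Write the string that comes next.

Term n consists of 2n+2 a's, followed by n v's, followed by 3n+1 m's, followed by 2n+2 i's, where the shown terms are n = 2, 3, 4, 5.
At n = 6 the blocks have lengths 14, 6, 19, 14.

aaaaaaaaaaaaaavvvvvvmmmmmmmmmmmmmmmmmmmiiiiiiiiiiiiii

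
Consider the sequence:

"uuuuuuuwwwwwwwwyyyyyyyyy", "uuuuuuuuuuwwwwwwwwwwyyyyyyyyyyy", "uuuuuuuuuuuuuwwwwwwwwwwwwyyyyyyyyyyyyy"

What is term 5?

uuuuuuuuuuuuuuuuuuuwwwwwwwwwwwwwwwwyyyyyyyyyyyyyyyyy

Term n consists of 3n-2 u's, followed by 2n+2 w's, followed by 2n+3 y's, where the shown terms are n = 3, 4, 5.
Setting n = 7 gives 19, 16, 17 characters in each block.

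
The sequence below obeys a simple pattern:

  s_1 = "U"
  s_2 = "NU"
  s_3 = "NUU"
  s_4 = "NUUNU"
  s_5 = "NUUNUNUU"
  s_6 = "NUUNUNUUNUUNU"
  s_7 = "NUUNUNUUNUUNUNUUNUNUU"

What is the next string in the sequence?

Each term (from the third on) is the previous term followed by the one before it: term 3 = NU·U = NUU.
Continuing: NUUNUNUUNUUNUNUUNUNUU · NUUNUNUUNUUNU gives term 8.

NUUNUNUUNUUNUNUUNUNUUNUUNUNUUNUUNU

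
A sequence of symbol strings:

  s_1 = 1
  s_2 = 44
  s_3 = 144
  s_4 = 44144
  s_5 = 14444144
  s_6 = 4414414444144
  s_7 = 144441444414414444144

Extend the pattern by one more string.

This is a Fibonacci-style word recurrence s(k) = s(k−2)·s(k−1): e.g. 1·44 = 144.
The next term joins 4414414444144 and 144441444414414444144.

4414414444144144441444414414444144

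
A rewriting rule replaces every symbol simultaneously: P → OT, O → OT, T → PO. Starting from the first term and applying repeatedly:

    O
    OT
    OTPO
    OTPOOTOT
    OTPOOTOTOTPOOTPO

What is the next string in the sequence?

φ(OTPOOTOTOTPOOTPO) expands symbol-by-symbol to OT PO OT OT OT PO OT PO OT PO OT OT OT PO OT OT; joining the 16 pieces gives the next term.

OTPOOTOTOTPOOTPOOTPOOTOTOTPOOTOT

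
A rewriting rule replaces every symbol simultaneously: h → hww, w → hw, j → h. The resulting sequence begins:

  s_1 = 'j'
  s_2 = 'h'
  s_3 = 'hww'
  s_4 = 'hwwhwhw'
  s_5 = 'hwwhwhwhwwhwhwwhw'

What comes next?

hwwhwhwhwwhwhwwhwhwwhwhwhwwhwhwwhwhwhwwhw

Replace each of the 17 characters of hwwhwhwhwwhwhwwhw in place — hww hw hw hww hw hww hw hww hw hw hww hw hww hw hw hww hw — and concatenate.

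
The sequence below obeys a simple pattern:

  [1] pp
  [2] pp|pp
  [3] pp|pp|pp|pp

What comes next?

pp|pp|pp|pp|pp|pp|pp|pp

s(k+1) = s(k)·|·s(k) — each term doubles the last with '|' between the halves.
So the next term is two copies of pp|pp|pp|pp with '|' between the halves.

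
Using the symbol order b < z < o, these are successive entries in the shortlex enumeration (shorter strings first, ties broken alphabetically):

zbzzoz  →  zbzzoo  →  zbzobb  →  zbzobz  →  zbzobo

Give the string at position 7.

zbzozz

Stepping forward 2 times from zbzobo: zbzobo → zbzozb, then the target.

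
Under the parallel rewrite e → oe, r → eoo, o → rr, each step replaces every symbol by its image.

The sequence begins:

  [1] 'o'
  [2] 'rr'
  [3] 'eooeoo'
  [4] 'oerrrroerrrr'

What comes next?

rroeeooeooeooeoorroeeooeooeooeoo

Expanding oerrrroerrrr: o→rr, e→oe, r→eoo, r→eoo, r→eoo, r→eoo, o→rr, e→oe, r→eoo, r→eoo, r→eoo, r→eoo. Concatenated: rr oe eoo eoo eoo eoo rr oe eoo eoo eoo eoo.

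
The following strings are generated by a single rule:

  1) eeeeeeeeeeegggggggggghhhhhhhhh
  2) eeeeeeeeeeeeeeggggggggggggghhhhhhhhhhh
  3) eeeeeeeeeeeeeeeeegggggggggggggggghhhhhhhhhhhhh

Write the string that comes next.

Term n consists of 3n+2 e's, followed by 3n+1 g's, followed by 2n+3 h's, where the shown terms are n = 3, 4, 5.
At n = 6 the blocks have lengths 20, 19, 15.

eeeeeeeeeeeeeeeeeeeeggggggggggggggggggghhhhhhhhhhhhhhh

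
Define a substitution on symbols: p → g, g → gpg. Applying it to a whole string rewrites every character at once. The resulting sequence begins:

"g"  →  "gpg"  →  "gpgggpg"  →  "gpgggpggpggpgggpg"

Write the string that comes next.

Rewriting the 17 symbols of gpgggpggpggpgggpg one by one yields gpg g gpg gpg gpg g gpg gpg g gpg gpg g gpg gpg gpg g gpg; concatenated:

gpgggpggpggpgggpggpgggpggpgggpggpggpgggpg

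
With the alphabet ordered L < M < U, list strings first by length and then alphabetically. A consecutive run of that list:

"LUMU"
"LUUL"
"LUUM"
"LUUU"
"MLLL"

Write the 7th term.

MLLU

Continuing the enumeration 2 steps past MLLL: MLLL → MLLM → (answer).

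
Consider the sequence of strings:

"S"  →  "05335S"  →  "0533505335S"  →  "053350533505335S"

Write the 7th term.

Each term is the previous one with 05335 prepended.
From 053350533505335S, 3 further steps: 053350533505335S → 05335053350533505335S → 0533505335053350533505335S → (answer).

053350533505335053350533505335S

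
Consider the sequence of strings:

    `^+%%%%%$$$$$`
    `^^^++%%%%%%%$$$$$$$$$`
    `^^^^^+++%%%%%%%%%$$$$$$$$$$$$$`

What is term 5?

^^^^^^^^^+++++%%%%%%%%%%%%%$$$$$$$$$$$$$$$$$$$$$

Each string has the form ^^{2n-1} +^{n} %^{2n+3} $^{4n+1} (n = 1, 2, …).
Setting n = 5 gives 9, 5, 13, 21 characters in each block.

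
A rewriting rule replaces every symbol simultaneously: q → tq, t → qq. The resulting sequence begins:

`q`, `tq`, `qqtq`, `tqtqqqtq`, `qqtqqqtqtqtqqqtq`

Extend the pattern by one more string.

Applying the rule to each of the 16 symbols of qqtqqqtqtqtqqqtq gives the pieces tq tq qq tq tq tq qq tq qq tq qq tq tq tq qq tq, which concatenate to the answer.

tqtqqqtqtqtqqqtqqqtqqqtqtqtqqqtq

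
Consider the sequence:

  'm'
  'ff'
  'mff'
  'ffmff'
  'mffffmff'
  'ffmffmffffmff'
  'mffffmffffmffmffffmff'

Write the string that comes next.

From term 3 onward, concatenate the second-to-last term with the last: m·ff = mff, ff·mff = ffmff, …
The next term joins ffmffmffffmff and mffffmffffmffmffffmff.

ffmffmffffmffmffffmffffmffmffffmff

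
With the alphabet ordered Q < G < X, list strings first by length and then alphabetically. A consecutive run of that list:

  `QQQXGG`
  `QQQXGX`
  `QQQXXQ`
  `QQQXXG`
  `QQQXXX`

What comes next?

Find the rightmost character of QQQXXX below X, bump it to the next letter, and reset everything to its right to Q.

QQGQQQ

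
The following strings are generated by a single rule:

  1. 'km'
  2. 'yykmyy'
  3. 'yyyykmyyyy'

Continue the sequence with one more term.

s(k+1) = yy·s(k)·yy, so each term gains yy as a prefix and yy as a suffix.
Applying this once more to yyyykmyyyy:

yyyyyykmyyyyyy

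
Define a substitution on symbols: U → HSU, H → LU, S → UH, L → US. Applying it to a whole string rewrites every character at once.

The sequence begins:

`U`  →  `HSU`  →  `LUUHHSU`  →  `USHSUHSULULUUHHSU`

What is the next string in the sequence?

Replace each of the 17 characters of USHSUHSULULUUHHSU in place — HSU UH LU UH HSU LU UH HSU US HSU US HSU HSU LU LU UH HSU — and concatenate.

HSUUHLUUHHSULUUHHSUUSHSUUSHSUHSULULUUHHSU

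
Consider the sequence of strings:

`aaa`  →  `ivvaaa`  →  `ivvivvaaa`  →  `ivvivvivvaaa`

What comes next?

The strings grow by a fixed prefix ivv each time.
Applying this once more to ivvivvivvaaa:

ivvivvivvivvaaa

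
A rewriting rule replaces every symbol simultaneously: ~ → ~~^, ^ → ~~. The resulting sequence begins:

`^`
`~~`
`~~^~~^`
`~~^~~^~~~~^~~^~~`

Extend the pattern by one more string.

Rewriting the 16 symbols of ~~^~~^~~~~^~~^~~ one by one yields ~~^ ~~^ ~~ ~~^ ~~^ ~~ ~~^ ~~^ ~~^ ~~^ ~~ ~~^ ~~^ ~~ ~~^ ~~^; concatenated:

~~^~~^~~~~^~~^~~~~^~~^~~^~~^~~~~^~~^~~~~^~~^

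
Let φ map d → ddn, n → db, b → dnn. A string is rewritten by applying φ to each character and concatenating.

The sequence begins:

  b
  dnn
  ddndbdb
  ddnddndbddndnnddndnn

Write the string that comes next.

ddnddndbddnddndbddndnnddnddndbddndbdbddnddndbddndbdb

Replace each of the 20 characters of ddnddndbddndnnddndnn in place — ddn ddn db ddn ddn db ddn dnn ddn ddn db ddn db db ddn ddn db ddn db db — and concatenate.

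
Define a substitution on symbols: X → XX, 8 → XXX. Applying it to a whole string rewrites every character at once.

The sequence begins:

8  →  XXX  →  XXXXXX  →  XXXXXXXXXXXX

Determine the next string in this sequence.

XXXXXXXXXXXXXXXXXXXXXXXX

Expanding XXXXXXXXXXXX: X→XX, X→XX, X→XX, X→XX, X→XX, X→XX, X→XX, X→XX, X→XX, X→XX, X→XX, X→XX. Concatenated: XX XX XX XX XX XX XX XX XX XX XX XX.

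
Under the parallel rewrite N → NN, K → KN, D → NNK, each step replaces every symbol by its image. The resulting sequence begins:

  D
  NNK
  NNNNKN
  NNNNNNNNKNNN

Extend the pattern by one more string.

NNNNNNNNNNNNNNNNKNNNNNNN

Apply φ to NNNNNNNNKNNN symbol by symbol: N→NN, N→NN, N→NN, N→NN, N→NN, N→NN, N→NN, N→NN, K→KN, N→NN, N→NN, N→NN; joined: NN NN NN NN NN NN NN NN KN NN NN NN.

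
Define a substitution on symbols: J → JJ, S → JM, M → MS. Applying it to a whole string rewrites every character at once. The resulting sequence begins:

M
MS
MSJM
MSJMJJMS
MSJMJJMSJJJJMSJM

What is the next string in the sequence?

MSJMJJMSJJJJMSJMJJJJJJJJMSJMJJMS

φ(MSJMJJMSJJJJMSJM) expands symbol-by-symbol to MS JM JJ MS JJ JJ MS JM JJ JJ JJ JJ MS JM JJ MS; joining the 16 pieces gives the next term.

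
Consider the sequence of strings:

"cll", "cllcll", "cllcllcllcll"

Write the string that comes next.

cllcllcllcllcllcllcllcll

s(k+1) = s(k)·s(k) — each term doubles the last.
One more doubling of cllcllcllcll gives the answer.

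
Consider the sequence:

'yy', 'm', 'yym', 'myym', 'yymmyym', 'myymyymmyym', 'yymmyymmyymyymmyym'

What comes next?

myymyymmyymyymmyymmyymyymmyym

From term 3 onward, concatenate the second-to-last term with the last: yy·m = yym, m·yym = myym, …
The next term joins myymyymmyym and yymmyymmyymyymmyym.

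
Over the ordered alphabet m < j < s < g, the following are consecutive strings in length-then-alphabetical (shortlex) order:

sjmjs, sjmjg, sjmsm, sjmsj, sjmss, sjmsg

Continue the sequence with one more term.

sjmgm

Find the rightmost character of sjmsg below g, bump it to the next letter, and reset everything to its right to m.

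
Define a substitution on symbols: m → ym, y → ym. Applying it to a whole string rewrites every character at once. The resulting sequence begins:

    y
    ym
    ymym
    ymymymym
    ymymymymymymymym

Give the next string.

Rewriting the 16 symbols of ymymymymymymymym one by one yields ym ym ym ym ym ym ym ym ym ym ym ym ym ym ym ym; concatenated:

ymymymymymymymymymymymymymymymym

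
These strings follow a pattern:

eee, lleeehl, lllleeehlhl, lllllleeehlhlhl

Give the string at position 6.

Every step adds ll to the front and hl to the end of the previous string.
From lllllleeehlhlhl, 2 further steps: lllllleeehlhlhl → lllllllleeehlhlhlhl → (answer).

lllllllllleeehlhlhlhlhl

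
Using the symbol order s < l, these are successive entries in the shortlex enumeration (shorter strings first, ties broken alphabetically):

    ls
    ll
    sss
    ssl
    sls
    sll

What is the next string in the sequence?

Treat sll as a base-2 numeral over the given alphabet and add one, carrying through any trailing l's.

lss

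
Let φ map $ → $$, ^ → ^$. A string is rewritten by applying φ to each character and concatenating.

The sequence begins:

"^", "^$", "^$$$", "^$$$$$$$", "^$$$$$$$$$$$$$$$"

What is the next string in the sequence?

Replace each of the 16 characters of ^$$$$$$$$$$$$$$$ in place — ^$ $$ $$ $$ $$ $$ $$ $$ $$ $$ $$ $$ $$ $$ $$ $$ — and concatenate.

^$$$$$$$$$$$$$$$$$$$$$$$$$$$$$$$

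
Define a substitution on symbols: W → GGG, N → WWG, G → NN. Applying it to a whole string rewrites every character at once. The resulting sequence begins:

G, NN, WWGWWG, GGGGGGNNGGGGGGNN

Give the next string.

NNNNNNNNNNNNWWGWWGNNNNNNNNNNNNWWGWWG

φ(GGGGGGNNGGGGGGNN) expands symbol-by-symbol to NN NN NN NN NN NN WWG WWG NN NN NN NN NN NN WWG WWG; joining the 16 pieces gives the next term.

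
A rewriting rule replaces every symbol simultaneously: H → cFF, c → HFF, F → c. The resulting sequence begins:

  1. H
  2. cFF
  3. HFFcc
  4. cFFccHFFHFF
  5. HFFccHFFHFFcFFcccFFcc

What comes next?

cFFccHFFHFFcFFcccFFccHFFccHFFHFFHFFccHFFHFF

Replace each of the 21 characters of HFFccHFFHFFcFFcccFFcc in place — cFF c c HFF HFF cFF c c cFF c c HFF c c HFF HFF HFF c c HFF HFF — and concatenate.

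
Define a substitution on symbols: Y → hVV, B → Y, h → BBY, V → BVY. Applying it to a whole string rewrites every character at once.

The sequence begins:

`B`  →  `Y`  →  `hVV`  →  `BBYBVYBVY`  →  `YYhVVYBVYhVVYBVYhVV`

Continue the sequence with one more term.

Rewriting the 19 symbols of YYhVVYBVYhVVYBVYhVV one by one yields hVV hVV BBY BVY BVY hVV Y BVY hVV BBY BVY BVY hVV Y BVY hVV BBY BVY BVY; concatenated:

hVVhVVBBYBVYBVYhVVYBVYhVVBBYBVYBVYhVVYBVYhVVBBYBVYBVY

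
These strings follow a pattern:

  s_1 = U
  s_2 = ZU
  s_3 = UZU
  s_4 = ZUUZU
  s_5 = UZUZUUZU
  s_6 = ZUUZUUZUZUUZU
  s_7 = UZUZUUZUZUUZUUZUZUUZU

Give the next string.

ZUUZUUZUZUUZUUZUZUUZUZUUZUUZUZUUZU

From term 3 onward, concatenate the second-to-last term with the last: U·ZU = UZU, ZU·UZU = ZUUZU, …
The next term joins ZUUZUUZUZUUZU and UZUZUUZUZUUZUUZUZUUZU.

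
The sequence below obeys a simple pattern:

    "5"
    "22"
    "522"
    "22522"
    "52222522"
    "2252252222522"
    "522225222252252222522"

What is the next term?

2252252222522522225222252252222522

From term 3 onward, concatenate the second-to-last term with the last: 5·22 = 522, 22·522 = 22522, …
So term 8 is 2252252222522·522225222252252222522.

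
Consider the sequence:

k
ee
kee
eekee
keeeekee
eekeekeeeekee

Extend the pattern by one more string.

keeeekeeeekeekeeeekee

From term 3 onward, concatenate the second-to-last term with the last: k·ee = kee, ee·kee = eekee, …
So term 7 is keeeekee·eekeekeeeekee.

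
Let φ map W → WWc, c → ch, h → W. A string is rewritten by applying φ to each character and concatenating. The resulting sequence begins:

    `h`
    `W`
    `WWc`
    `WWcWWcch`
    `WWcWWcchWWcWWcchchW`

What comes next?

φ(WWcWWcchWWcWWcchchW) expands symbol-by-symbol to WWc WWc ch WWc WWc ch ch W WWc WWc ch WWc WWc ch ch W ch W WWc; joining the 19 pieces gives the next term.

WWcWWcchWWcWWcchchWWWcWWcchWWcWWcchchWchWWWc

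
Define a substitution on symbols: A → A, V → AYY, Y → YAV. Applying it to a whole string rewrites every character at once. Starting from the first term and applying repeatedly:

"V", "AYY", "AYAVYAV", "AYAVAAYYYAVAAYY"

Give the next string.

Replace each of the 15 characters of AYAVAAYYYAVAAYY in place — A YAV A AYY A A YAV YAV YAV A AYY A A YAV YAV — and concatenate.

AYAVAAYYAAYAVYAVYAVAAYYAAYAVYAV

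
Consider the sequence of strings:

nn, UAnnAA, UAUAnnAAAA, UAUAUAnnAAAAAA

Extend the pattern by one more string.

Every step adds UA to the front and AA to the end of the previous string.
Applying this once more to UAUAUAnnAAAAAA:

UAUAUAUAnnAAAAAAAA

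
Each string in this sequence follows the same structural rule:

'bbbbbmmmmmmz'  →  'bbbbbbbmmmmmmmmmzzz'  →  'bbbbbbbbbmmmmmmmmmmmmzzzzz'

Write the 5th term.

bbbbbbbbbbbbbmmmmmmmmmmmmmmmmmmzzzzzzzzz

Term n consists of 2n+3 b's, followed by 3n+3 m's, followed by 2n-1 z's (n = 1, 2, …).
Setting n = 5 gives 13, 18, 9 characters in each block.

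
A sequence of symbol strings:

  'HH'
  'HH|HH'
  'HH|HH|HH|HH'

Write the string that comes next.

s(k+1) = s(k)·|·s(k) — each term doubles the last with '|' between the halves.
Doubling HH|HH|HH|HH with '|' between the halves:

HH|HH|HH|HH|HH|HH|HH|HH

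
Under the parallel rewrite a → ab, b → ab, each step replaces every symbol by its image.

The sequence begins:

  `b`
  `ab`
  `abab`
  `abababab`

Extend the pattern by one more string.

abababababababab

Expanding abababab: a→ab, b→ab, a→ab, b→ab, a→ab, b→ab, a→ab, b→ab. Concatenated: ab ab ab ab ab ab ab ab.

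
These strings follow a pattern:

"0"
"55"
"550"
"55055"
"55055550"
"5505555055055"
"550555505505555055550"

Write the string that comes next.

5505555055055550555505505555055055

Each term (from the third on) is the previous term followed by the one before it: term 3 = 55·0 = 550.
So term 8 is 550555505505555055550·5505555055055.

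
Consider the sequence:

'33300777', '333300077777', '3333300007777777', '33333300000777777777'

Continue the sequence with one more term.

333333300000077777777777

Term n consists of n+2 3's, followed by n+1 0's, followed by 2n+1 7's (n = 1, 2, …).
At n = 5 the blocks have lengths 7, 6, 11.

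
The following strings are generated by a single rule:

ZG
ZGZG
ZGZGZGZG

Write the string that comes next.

Every step duplicates the string.
So the next term is two copies of ZGZGZGZG.

ZGZGZGZGZGZGZGZG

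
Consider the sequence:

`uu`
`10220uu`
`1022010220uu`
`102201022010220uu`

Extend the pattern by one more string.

10220102201022010220uu

Each term is the previous one with 10220 prepended.
One more step from 102201022010220uu gives the answer.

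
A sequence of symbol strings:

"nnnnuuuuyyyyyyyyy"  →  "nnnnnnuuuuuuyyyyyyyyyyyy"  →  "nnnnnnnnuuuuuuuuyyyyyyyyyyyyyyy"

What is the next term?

Each string has the form n^{2n} u^{2n} y^{3n+3}, where the shown terms are n = 2, 3, 4.
Setting n = 5 gives 10, 10, 18 characters in each block.

nnnnnnnnnnuuuuuuuuuuyyyyyyyyyyyyyyyyyy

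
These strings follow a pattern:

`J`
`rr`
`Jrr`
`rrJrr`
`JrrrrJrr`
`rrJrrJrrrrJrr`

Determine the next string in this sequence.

This is a Fibonacci-style word recurrence s(k) = s(k−2)·s(k−1): e.g. J·rr = Jrr.
The next term joins JrrrrJrr and rrJrrJrrrrJrr.

JrrrrJrrrrJrrJrrrrJrr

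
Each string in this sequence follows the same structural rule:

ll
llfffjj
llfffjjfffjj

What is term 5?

The strings grow by a fixed suffix fffjj each time.
From llfffjjfffjj, 2 further steps: llfffjjfffjj → llfffjjfffjjfffjj → (answer).

llfffjjfffjjfffjjfffjj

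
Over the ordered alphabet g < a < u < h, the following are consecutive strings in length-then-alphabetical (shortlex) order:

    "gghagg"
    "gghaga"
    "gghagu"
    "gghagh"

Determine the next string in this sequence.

gghaag

Find the rightmost character of gghagh below h, bump it to the next letter, and reset everything to its right to g.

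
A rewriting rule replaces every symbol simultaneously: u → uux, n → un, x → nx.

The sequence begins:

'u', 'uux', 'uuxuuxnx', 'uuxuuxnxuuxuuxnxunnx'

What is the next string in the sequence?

uuxuuxnxuuxuuxnxunnxuuxuuxnxuuxuuxnxunnxuuxununnx

Applying the rule to each of the 20 symbols of uuxuuxnxuuxuuxnxunnx gives the pieces uux uux nx uux uux nx un nx uux uux nx uux uux nx un nx uux un un nx, which concatenate to the answer.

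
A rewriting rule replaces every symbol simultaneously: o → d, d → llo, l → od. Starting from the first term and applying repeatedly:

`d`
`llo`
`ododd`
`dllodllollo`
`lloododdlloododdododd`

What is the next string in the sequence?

ododddllodllolloododddllodllollodllodllollo

Applying the rule to each of the 21 symbols of lloododdlloododdododd gives the pieces od od d d llo d llo llo od od d d llo d llo llo d llo d llo llo, which concatenate to the answer.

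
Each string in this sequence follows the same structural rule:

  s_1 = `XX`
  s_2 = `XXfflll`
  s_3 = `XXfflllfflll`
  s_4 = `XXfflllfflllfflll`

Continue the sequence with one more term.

The strings grow by a fixed suffix fflll each time.
Applying this once more to XXfflllfflllfflll:

XXfflllfflllfflllfflll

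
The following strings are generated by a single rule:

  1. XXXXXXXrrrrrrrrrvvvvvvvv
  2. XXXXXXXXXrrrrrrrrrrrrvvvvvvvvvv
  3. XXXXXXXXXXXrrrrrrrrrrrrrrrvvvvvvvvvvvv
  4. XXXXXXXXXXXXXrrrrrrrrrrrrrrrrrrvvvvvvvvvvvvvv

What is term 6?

Term n consists of 2n+1 X's, followed by 3n r's, followed by 2n+2 v's, where the shown terms are n = 3, 4, 5, 6.
For term 6, n = 8, so the run lengths are 17, 24, 18.

XXXXXXXXXXXXXXXXXrrrrrrrrrrrrrrrrrrrrrrrrvvvvvvvvvvvvvvvvvv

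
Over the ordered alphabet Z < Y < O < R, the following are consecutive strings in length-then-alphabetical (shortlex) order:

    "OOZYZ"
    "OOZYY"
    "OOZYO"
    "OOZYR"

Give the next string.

OOZOZ

Find the rightmost character of OOZYR below R, bump it to the next letter, and reset everything to its right to Z.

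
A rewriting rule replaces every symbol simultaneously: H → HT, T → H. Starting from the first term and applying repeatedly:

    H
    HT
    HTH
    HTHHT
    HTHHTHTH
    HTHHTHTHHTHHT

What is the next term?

HTHHTHTHHTHHTHTHHTHTH

Applying the rule to each of the 13 symbols of HTHHTHTHHTHHT gives the pieces HT H HT HT H HT H HT HT H HT HT H, which concatenate to the answer.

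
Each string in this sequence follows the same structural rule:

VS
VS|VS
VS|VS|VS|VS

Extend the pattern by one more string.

Each string is two copies of the previous one joined by '|'.
One more doubling of VS|VS|VS|VS gives the answer.

VS|VS|VS|VS|VS|VS|VS|VS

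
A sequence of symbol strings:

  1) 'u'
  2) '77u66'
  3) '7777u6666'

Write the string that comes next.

777777u666666

s(k+1) = 77·s(k)·66, so each term gains 77 as a prefix and 66 as a suffix.
So the next term is 77·7777u6666·66.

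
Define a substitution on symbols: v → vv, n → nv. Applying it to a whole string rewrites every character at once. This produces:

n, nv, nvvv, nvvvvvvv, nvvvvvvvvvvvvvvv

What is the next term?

Rewriting the 16 symbols of nvvvvvvvvvvvvvvv one by one yields nv vv vv vv vv vv vv vv vv vv vv vv vv vv vv vv; concatenated:

nvvvvvvvvvvvvvvvvvvvvvvvvvvvvvvv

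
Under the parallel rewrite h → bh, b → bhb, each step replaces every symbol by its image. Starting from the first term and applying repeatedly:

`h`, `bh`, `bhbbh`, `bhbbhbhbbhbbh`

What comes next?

Replace each of the 13 characters of bhbbhbhbbhbbh in place — bhb bh bhb bhb bh bhb bh bhb bhb bh bhb bhb bh — and concatenate.

bhbbhbhbbhbbhbhbbhbhbbhbbhbhbbhbbh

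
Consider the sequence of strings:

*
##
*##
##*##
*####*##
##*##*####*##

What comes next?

*####*####*##*####*##

From term 3 onward, concatenate the second-to-last term with the last: *·## = *##, ##·*## = ##*##, …
So term 7 is *####*##·##*##*####*##.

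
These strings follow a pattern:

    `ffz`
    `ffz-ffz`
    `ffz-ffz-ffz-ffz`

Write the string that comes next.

ffz-ffz-ffz-ffz-ffz-ffz-ffz-ffz

Every step duplicates the string with '-' between the halves.
So the next term is two copies of ffz-ffz-ffz-ffz with '-' between the halves.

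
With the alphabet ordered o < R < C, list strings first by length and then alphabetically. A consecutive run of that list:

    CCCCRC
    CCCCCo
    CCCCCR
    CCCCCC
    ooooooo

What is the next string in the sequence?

ooooooR

Find the rightmost character of ooooooo below C, bump it to the next letter, and reset everything to its right to o.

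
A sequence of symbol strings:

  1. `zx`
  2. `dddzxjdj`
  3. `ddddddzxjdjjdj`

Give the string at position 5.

ddddddddddddzxjdjjdjjdjjdj

s(k+1) = ddd·s(k)·jdj, so each term gains ddd as a prefix and jdj as a suffix.
From ddddddzxjdjjdj, 2 further steps: ddddddzxjdjjdj → dddddddddzxjdjjdjjdj → (answer).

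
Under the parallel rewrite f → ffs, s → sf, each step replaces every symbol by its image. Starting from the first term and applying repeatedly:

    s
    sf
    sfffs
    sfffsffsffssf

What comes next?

sfffsffsffssfffsffssfffsffssfsfffs

Replace each of the 13 characters of sfffsffsffssf in place — sf ffs ffs ffs sf ffs ffs sf ffs ffs sf sf ffs — and concatenate.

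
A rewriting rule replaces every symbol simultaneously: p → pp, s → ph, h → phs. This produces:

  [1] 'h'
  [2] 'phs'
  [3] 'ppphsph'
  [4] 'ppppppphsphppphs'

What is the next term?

Applying the rule to each of the 16 symbols of ppppppphsphppphs gives the pieces pp pp pp pp pp pp pp phs ph pp phs pp pp pp phs ph, which concatenate to the answer.

ppppppppppppppphsphppphsppppppphsph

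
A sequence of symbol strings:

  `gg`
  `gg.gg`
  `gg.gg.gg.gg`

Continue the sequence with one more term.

gg.gg.gg.gg.gg.gg.gg.gg

Every step duplicates the string with '.' between the halves.
One more doubling of gg.gg.gg.gg gives the answer.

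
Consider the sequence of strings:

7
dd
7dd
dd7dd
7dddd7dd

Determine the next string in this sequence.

dd7dd7dddd7dd

From term 3 onward, concatenate the second-to-last term with the last: 7·dd = 7dd, dd·7dd = dd7dd, …
So term 6 is dd7dd·7dddd7dd.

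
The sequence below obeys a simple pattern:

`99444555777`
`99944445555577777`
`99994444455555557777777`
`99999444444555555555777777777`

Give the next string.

The n-th term is n+1 9's then n+2 4's then 2n+1 5's then 2n+1 7's (n = 1, 2, …).
For the next term, n = 5, so the run lengths are 6, 7, 11, 11.

99999944444445555555555577777777777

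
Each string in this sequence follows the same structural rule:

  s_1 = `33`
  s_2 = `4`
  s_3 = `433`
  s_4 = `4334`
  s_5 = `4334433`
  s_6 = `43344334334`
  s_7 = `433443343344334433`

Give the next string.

43344334334433443343344334334

This is a Fibonacci-style word recurrence s(k) = s(k−1)·s(k−2): e.g. 4·33 = 433.
The next term joins 433443343344334433 and 43344334334.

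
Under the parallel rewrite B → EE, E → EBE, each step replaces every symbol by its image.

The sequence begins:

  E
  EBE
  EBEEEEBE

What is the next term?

Rewriting each symbol of EBEEEEBE: E→EBE, B→EE, E→EBE, E→EBE, E→EBE, E→EBE, B→EE, E→EBE, which concatenates to EBE EE EBE EBE EBE EBE EE EBE.

EBEEEEBEEBEEBEEBEEEEBE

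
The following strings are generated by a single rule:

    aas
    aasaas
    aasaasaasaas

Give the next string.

Each string is two copies of the previous one concatenated.
Doubling aasaasaasaas:

aasaasaasaasaasaasaasaas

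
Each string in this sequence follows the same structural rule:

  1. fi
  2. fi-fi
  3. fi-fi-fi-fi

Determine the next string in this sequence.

fi-fi-fi-fi-fi-fi-fi-fi

Every step duplicates the string with '-' between the halves.
So the next term is two copies of fi-fi-fi-fi with '-' between the halves.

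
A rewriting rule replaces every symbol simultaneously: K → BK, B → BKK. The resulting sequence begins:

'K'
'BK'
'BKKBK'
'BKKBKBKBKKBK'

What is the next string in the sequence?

BKKBKBKBKKBKBKKBKBKKBKBKBKKBK

Rewriting each symbol of BKKBKBKBKKBK: B→BKK, K→BK, K→BK, B→BKK, K→BK, B→BKK, K→BK, B→BKK, K→BK, K→BK, B→BKK, K→BK, which concatenates to BKK BK BK BKK BK BKK BK BKK BK BK BKK BK.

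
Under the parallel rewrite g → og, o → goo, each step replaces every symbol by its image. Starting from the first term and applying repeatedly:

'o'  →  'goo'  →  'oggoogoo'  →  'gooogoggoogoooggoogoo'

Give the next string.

φ(gooogoggoogoooggoogoo) expands symbol-by-symbol to og goo goo goo og goo og og goo goo og goo goo goo og og goo goo og goo goo; joining the 21 pieces gives the next term.

oggoogoogoooggooogoggoogoooggoogoogooogoggoogoooggoogoo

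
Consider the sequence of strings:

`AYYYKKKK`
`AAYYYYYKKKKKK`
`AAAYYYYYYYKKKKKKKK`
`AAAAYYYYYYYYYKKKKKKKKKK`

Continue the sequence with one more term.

AAAAAYYYYYYYYYYYKKKKKKKKKKKK

Term n consists of n A's, followed by 2n+1 Y's, followed by 2n+2 K's (n = 1, 2, …).
Setting n = 5 gives 5, 11, 12 characters in each block.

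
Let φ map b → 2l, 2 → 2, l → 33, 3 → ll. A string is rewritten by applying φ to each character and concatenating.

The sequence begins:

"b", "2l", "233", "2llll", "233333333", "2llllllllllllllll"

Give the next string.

Applying the rule to each of the 17 symbols of 2llllllllllllllll gives the pieces 2 33 33 33 33 33 33 33 33 33 33 33 33 33 33 33 33, which concatenate to the answer.

233333333333333333333333333333333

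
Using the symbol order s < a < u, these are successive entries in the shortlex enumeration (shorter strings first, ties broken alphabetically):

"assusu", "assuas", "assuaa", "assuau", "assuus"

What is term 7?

Continuing the enumeration 2 steps past assuus: assuus → assuua → (answer).

assuuu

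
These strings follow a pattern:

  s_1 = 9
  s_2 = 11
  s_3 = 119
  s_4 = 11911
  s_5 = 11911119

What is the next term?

1191111911911

This is a Fibonacci-style word recurrence s(k) = s(k−1)·s(k−2): e.g. 11·9 = 119.
The next term joins 11911119 and 11911.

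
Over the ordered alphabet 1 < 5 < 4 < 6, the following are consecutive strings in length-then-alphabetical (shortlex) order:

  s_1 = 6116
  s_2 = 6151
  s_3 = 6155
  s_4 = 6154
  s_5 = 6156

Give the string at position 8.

6144

Continuing the enumeration 3 steps past 6156: 6156 → 6141 → 6145 → (answer).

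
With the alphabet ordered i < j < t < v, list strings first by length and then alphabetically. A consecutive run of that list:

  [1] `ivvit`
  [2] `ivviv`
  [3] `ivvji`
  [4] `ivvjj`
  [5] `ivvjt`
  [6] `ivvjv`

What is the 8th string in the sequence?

Continuing the enumeration 2 steps past ivvjv: ivvjv → ivvti → (answer).

ivvtj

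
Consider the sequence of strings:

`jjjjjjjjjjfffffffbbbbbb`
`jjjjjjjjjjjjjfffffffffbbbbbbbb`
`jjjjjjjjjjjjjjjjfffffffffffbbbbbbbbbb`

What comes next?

jjjjjjjjjjjjjjjjjjjfffffffffffffbbbbbbbbbbbb

Reading off run lengths: j runs 10, 13, 16; f runs 7, 9, 11; b runs 6, 8, 10 — each is linear in n, where the shown terms are n = 3, 4, 5.
Setting n = 6 gives 19, 13, 12 characters in each block.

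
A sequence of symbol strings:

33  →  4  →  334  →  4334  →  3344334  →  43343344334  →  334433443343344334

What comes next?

Each term (from the third on) is the two preceding terms concatenated in order: term 3 = 33·4 = 334.
Continuing: 43343344334 · 334433443343344334 gives term 8.

43343344334334433443343344334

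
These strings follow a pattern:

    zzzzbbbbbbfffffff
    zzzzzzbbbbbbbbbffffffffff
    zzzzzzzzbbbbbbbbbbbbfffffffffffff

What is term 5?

Each string has the form z^{2n} b^{3n} f^{3n+1}, where the shown terms are n = 2, 3, 4.
Setting n = 6 gives 12, 18, 19 characters in each block.

zzzzzzzzzzzzbbbbbbbbbbbbbbbbbbfffffffffffffffffff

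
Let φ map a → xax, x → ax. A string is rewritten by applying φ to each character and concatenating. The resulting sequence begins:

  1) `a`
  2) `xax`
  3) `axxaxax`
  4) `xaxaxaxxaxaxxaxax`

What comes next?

axxaxaxxaxaxxaxaxaxxaxaxxaxaxaxxaxaxxaxax

Applying the rule to each of the 17 symbols of xaxaxaxxaxaxxaxax gives the pieces ax xax ax xax ax xax ax ax xax ax xax ax ax xax ax xax ax, which concatenate to the answer.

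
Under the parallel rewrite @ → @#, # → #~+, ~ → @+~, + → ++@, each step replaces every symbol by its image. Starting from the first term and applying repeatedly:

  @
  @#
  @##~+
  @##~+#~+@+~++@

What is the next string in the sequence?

Replace each of the 14 characters of @##~+#~+@+~++@ in place — @# #~+ #~+ @+~ ++@ #~+ @+~ ++@ @# ++@ @+~ ++@ ++@ @# — and concatenate.

@##~+#~+@+~++@#~+@+~++@@#++@@+~++@++@@#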